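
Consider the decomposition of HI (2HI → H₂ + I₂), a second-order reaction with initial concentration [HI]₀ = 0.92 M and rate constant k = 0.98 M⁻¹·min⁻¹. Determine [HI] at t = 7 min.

0.1258 M

Step 1: For a second-order reaction: 1/[HI] = 1/[HI]₀ + kt
Step 2: 1/[HI] = 1/0.92 + 0.98 × 7
Step 3: 1/[HI] = 1.087 + 6.86 = 7.947
Step 4: [HI] = 1/7.947 = 0.1258 M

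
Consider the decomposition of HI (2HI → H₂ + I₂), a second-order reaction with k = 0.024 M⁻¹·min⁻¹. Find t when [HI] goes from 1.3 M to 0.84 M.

17.55 min

Step 1: For second-order: t = (1/[HI] - 1/[HI]₀)/k
Step 2: t = (1/0.84 - 1/1.3)/0.024
Step 3: t = (1.19 - 0.7692)/0.024
Step 4: t = 0.4212/0.024 = 17.55 min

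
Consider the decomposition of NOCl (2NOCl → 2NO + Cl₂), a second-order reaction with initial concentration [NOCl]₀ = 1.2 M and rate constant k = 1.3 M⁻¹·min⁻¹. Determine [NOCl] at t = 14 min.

0.05254 M

Step 1: For a second-order reaction: 1/[NOCl] = 1/[NOCl]₀ + kt
Step 2: 1/[NOCl] = 1/1.2 + 1.3 × 14
Step 3: 1/[NOCl] = 0.8333 + 18.2 = 19.03
Step 4: [NOCl] = 1/19.03 = 0.05254 M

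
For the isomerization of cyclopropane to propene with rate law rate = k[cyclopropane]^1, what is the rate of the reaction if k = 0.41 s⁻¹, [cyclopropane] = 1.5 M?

0.615 M/s

Step 1: Identify the rate law: rate = k[cyclopropane]^1
Step 2: Substitute values: rate = 0.41 × (1.5)^1
Step 3: Calculate: rate = 0.41 × 1.5 = 0.615 M/s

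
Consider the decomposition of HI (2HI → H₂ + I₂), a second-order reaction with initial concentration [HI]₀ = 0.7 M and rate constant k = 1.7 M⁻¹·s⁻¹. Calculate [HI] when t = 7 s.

0.07503 M

Step 1: For a second-order reaction: 1/[HI] = 1/[HI]₀ + kt
Step 2: 1/[HI] = 1/0.7 + 1.7 × 7
Step 3: 1/[HI] = 1.429 + 11.9 = 13.33
Step 4: [HI] = 1/13.33 = 0.07503 M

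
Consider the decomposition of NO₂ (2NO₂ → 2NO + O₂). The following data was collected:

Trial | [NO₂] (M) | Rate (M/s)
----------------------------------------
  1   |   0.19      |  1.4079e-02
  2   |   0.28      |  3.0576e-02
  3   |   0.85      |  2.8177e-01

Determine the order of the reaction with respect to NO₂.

second order (2)

Step 1: Compare trials to find order n where rate₂/rate₁ = ([NO₂]₂/[NO₂]₁)^n
Step 2: rate₂/rate₁ = 3.0576e-02/1.4079e-02 = 2.172
Step 3: [NO₂]₂/[NO₂]₁ = 0.28/0.19 = 1.474
Step 4: n = ln(2.172)/ln(1.474) = 2.00 ≈ 2
Step 5: The reaction is second order in NO₂.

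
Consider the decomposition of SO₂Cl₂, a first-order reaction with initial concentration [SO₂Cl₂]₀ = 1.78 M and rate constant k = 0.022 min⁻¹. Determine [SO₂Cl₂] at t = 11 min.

1.397 M

Step 1: For a first-order reaction: [SO₂Cl₂] = [SO₂Cl₂]₀ × e^(-kt)
Step 2: [SO₂Cl₂] = 1.78 × e^(-0.022 × 11)
Step 3: [SO₂Cl₂] = 1.78 × e^(-0.242)
Step 4: [SO₂Cl₂] = 1.78 × 0.785056 = 1.397 M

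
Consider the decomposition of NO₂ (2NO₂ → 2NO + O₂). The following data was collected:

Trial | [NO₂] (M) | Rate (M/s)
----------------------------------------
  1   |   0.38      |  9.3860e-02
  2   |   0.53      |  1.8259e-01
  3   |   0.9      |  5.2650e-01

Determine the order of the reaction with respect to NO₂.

second order (2)

Step 1: Compare trials to find order n where rate₂/rate₁ = ([NO₂]₂/[NO₂]₁)^n
Step 2: rate₂/rate₁ = 1.8259e-01/9.3860e-02 = 1.945
Step 3: [NO₂]₂/[NO₂]₁ = 0.53/0.38 = 1.395
Step 4: n = ln(1.945)/ln(1.395) = 2.00 ≈ 2
Step 5: The reaction is second order in NO₂.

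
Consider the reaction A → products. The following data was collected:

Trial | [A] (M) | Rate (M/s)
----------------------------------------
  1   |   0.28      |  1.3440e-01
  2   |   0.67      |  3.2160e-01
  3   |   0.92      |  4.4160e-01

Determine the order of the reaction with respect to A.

first order (1)

Step 1: Compare trials to find order n where rate₂/rate₁ = ([A]₂/[A]₁)^n
Step 2: rate₂/rate₁ = 3.2160e-01/1.3440e-01 = 2.393
Step 3: [A]₂/[A]₁ = 0.67/0.28 = 2.393
Step 4: n = ln(2.393)/ln(2.393) = 1.00 ≈ 1
Step 5: The reaction is first order in A.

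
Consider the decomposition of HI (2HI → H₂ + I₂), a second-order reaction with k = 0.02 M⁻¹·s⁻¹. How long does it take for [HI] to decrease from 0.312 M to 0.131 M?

221.4 s

Step 1: For second-order: t = (1/[HI] - 1/[HI]₀)/k
Step 2: t = (1/0.131 - 1/0.312)/0.02
Step 3: t = (7.634 - 3.205)/0.02
Step 4: t = 4.428/0.02 = 221.4 s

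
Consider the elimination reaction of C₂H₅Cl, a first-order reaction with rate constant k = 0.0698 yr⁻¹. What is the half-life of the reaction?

9.93 yr

Step 1: For a first-order reaction, t₁/₂ = ln(2)/k
Step 2: t₁/₂ = ln(2)/0.0698
Step 3: t₁/₂ = 0.6931/0.0698 = 9.93 yr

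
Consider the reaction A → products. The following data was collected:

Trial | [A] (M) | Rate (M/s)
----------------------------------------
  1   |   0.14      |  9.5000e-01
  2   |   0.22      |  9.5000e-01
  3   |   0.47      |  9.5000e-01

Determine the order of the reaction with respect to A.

zeroth order (0)

Step 1: Compare trials - when concentration changes, rate stays constant.
Step 2: rate₂/rate₁ = 9.5000e-01/9.5000e-01 = 1
Step 3: [A]₂/[A]₁ = 0.22/0.14 = 1.571
Step 4: Since rate ratio ≈ (conc ratio)^0, the reaction is zeroth order.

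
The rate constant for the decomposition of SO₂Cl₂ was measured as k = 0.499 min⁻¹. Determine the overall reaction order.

first order (1)

Step 1: The units of k for an nth-order reaction are (concentration)^(1-n)·(time)⁻¹.
Step 2: Here k has units min⁻¹, so the concentration exponent is 0.
Step 3: 1 - n = 0 ⇒ n = 1. The reaction is first order.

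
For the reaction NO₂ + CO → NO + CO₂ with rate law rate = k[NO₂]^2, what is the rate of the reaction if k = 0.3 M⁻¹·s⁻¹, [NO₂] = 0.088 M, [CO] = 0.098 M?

0.002323 M/s

Step 1: The rate law is rate = k[NO₂]^2
Step 2: Note that the rate does not depend on [CO] (zero order in CO).
Step 3: rate = 0.3 × (0.088)^2 = 0.0023232 M/s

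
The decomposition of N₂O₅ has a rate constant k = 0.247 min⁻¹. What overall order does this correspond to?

first order (1)

Step 1: The units of k for an nth-order reaction are (concentration)^(1-n)·(time)⁻¹.
Step 2: Here k has units min⁻¹, so the concentration exponent is 0.
Step 3: 1 - n = 0 ⇒ n = 1. The reaction is first order.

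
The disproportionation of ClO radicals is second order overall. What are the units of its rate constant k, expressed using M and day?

M⁻¹·day⁻¹

Step 1: For overall order n, rate = k × (concentration)^n.
Step 2: Rate has units M·day⁻¹; concentration term has units M^2.
Step 3: k = rate / (concentration)^n, so units of k = M^(1-2)·day⁻¹ = M⁻¹·day⁻¹.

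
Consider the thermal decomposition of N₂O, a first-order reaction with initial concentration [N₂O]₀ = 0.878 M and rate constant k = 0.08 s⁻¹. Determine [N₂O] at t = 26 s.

0.1097 M

Step 1: For a first-order reaction: [N₂O] = [N₂O]₀ × e^(-kt)
Step 2: [N₂O] = 0.878 × e^(-0.08 × 26)
Step 3: [N₂O] = 0.878 × e^(-2.08)
Step 4: [N₂O] = 0.878 × 0.12493 = 0.1097 M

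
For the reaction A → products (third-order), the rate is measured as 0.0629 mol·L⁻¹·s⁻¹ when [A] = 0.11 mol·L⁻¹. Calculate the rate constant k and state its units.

47.26 (mol·L⁻¹)⁻²·s⁻¹

Step 1: rate = k[A]^3, so k = rate / [A]^3.
Step 2: k = 0.0629 / (0.11)^3 = 0.0629 / 0.001331.
Step 3: k = 47.26 (mol·L⁻¹)⁻²·s⁻¹.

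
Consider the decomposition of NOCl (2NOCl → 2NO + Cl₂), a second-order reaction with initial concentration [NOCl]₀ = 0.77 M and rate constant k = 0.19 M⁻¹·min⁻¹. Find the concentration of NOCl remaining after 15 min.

0.241 M

Step 1: For a second-order reaction: 1/[NOCl] = 1/[NOCl]₀ + kt
Step 2: 1/[NOCl] = 1/0.77 + 0.19 × 15
Step 3: 1/[NOCl] = 1.299 + 2.85 = 4.149
Step 4: [NOCl] = 1/4.149 = 0.241 M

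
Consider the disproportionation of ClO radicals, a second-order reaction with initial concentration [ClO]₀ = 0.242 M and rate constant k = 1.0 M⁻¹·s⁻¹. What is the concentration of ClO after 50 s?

0.01847 M

Step 1: For a second-order reaction: 1/[ClO] = 1/[ClO]₀ + kt
Step 2: 1/[ClO] = 1/0.242 + 1.0 × 50
Step 3: 1/[ClO] = 4.132 + 50 = 54.13
Step 4: [ClO] = 1/54.13 = 0.01847 M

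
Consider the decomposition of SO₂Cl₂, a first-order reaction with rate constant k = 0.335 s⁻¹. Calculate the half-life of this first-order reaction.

2.069 s

Step 1: For a first-order reaction, t₁/₂ = ln(2)/k
Step 2: t₁/₂ = ln(2)/0.335
Step 3: t₁/₂ = 0.6931/0.335 = 2.069 s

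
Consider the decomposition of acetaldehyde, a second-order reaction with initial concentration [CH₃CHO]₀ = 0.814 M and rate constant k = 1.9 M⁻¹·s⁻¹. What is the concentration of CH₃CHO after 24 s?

0.02135 M

Step 1: For a second-order reaction: 1/[CH₃CHO] = 1/[CH₃CHO]₀ + kt
Step 2: 1/[CH₃CHO] = 1/0.814 + 1.9 × 24
Step 3: 1/[CH₃CHO] = 1.229 + 45.6 = 46.83
Step 4: [CH₃CHO] = 1/46.83 = 0.02135 M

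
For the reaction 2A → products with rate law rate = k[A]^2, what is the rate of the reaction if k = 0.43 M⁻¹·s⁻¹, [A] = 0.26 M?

0.02907 M/s

Step 1: Identify the rate law: rate = k[A]^2
Step 2: Substitute values: rate = 0.43 × (0.26)^2
Step 3: Calculate: rate = 0.43 × 0.0676 = 0.029068 M/s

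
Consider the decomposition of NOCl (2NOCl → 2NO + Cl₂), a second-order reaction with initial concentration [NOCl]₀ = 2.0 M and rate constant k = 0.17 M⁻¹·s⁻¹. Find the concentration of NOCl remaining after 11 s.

0.4219 M

Step 1: For a second-order reaction: 1/[NOCl] = 1/[NOCl]₀ + kt
Step 2: 1/[NOCl] = 1/2.0 + 0.17 × 11
Step 3: 1/[NOCl] = 0.5 + 1.87 = 2.37
Step 4: [NOCl] = 1/2.37 = 0.4219 M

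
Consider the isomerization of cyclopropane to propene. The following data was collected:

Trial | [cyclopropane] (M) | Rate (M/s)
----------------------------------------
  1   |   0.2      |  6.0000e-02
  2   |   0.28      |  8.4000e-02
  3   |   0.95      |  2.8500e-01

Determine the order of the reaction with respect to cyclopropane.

first order (1)

Step 1: Compare trials to find order n where rate₂/rate₁ = ([cyclopropane]₂/[cyclopropane]₁)^n
Step 2: rate₂/rate₁ = 8.4000e-02/6.0000e-02 = 1.4
Step 3: [cyclopropane]₂/[cyclopropane]₁ = 0.28/0.2 = 1.4
Step 4: n = ln(1.4)/ln(1.4) = 1.00 ≈ 1
Step 5: The reaction is first order in cyclopropane.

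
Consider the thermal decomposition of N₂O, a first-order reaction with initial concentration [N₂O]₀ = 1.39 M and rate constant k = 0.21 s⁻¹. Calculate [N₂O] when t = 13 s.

0.09065 M

Step 1: For a first-order reaction: [N₂O] = [N₂O]₀ × e^(-kt)
Step 2: [N₂O] = 1.39 × e^(-0.21 × 13)
Step 3: [N₂O] = 1.39 × e^(-2.73)
Step 4: [N₂O] = 1.39 × 0.0652193 = 0.09065 M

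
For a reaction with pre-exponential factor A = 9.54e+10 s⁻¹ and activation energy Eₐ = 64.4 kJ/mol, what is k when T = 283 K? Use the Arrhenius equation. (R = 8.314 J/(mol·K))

1.24e-01 s⁻¹

Step 1: Use the Arrhenius equation: k = A × exp(-Eₐ/RT)
Step 2: Convert Eₐ to J/mol: 64.4 kJ/mol = 64400 J/mol
Step 3: Calculate the exponent: -Eₐ/(RT) = -64400/(8.314 × 283) = -27.37092
Step 4: k = 9.54e+10 × exp(-27.37092)
Step 5: k = 9.54e+10 × 1.29706e-12 = 1.2374e-01 s⁻¹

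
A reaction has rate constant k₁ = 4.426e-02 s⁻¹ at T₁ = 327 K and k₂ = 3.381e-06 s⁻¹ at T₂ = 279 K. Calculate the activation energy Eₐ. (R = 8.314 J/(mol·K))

149.8 kJ/mol

Step 1: Use the two-temperature Arrhenius form: ln(k₂/k₁) = -Eₐ/R × (1/T₂ - 1/T₁)
Step 2: ln(k₂/k₁) = ln(3.381e-06/4.426e-02) = ln(7.63895e-05) = -9.47967
Step 3: 1/T₂ - 1/T₁ = 1/279 - 1/327 = 5.261254e-04 K⁻¹
Step 4: Eₐ = -R × ln(k₂/k₁) / (1/T₂ - 1/T₁) = -8.314 × -9.47967 / 5.261254e-04
Step 5: Eₐ = 1.4980e+05 J/mol = 149.8 kJ/mol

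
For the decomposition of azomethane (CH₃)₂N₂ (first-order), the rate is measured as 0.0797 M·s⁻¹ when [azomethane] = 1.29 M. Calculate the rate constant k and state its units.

0.06178 s⁻¹

Step 1: rate = k[azomethane]^1, so k = rate / [azomethane]^1.
Step 2: k = 0.0797 / (1.29)^1 = 0.0797 / 1.29.
Step 3: k = 0.06178 s⁻¹.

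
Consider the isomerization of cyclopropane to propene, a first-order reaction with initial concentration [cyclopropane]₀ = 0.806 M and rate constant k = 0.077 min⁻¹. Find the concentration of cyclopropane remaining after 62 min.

0.006808 M

Step 1: For a first-order reaction: [cyclopropane] = [cyclopropane]₀ × e^(-kt)
Step 2: [cyclopropane] = 0.806 × e^(-0.077 × 62)
Step 3: [cyclopropane] = 0.806 × e^(-4.774)
Step 4: [cyclopropane] = 0.806 × 0.00844653 = 0.006808 M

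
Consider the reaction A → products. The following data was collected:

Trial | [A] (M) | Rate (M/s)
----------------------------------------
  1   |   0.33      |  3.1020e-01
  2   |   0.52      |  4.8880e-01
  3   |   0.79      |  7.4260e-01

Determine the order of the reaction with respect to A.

first order (1)

Step 1: Compare trials to find order n where rate₂/rate₁ = ([A]₂/[A]₁)^n
Step 2: rate₂/rate₁ = 4.8880e-01/3.1020e-01 = 1.576
Step 3: [A]₂/[A]₁ = 0.52/0.33 = 1.576
Step 4: n = ln(1.576)/ln(1.576) = 1.00 ≈ 1
Step 5: The reaction is first order in A.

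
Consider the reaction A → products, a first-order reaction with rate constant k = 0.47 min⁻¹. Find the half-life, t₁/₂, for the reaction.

1.475 min

Step 1: For a first-order reaction, t₁/₂ = ln(2)/k
Step 2: t₁/₂ = ln(2)/0.47
Step 3: t₁/₂ = 0.6931/0.47 = 1.475 min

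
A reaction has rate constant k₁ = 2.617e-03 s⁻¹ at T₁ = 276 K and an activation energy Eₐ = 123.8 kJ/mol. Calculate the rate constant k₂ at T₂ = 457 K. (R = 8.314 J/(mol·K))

4.987e+06 s⁻¹

Step 1: Use the two-temperature Arrhenius form: ln(k₂/k₁) = -Eₐ/R × (1/T₂ - 1/T₁)
Step 2: Convert Eₐ to J/mol: 123.8 kJ/mol = 123800 J/mol
Step 3: 1/T₂ - 1/T₁ = 1/457 - 1/276 = -1.435005e-03 K⁻¹
Step 4: ln(k₂/k₁) = -123800/8.314 × -1.435005e-03 = 21.36801
Step 5: k₂ = k₁ × exp(21.36801) = 2.617e-03 × 1.90550e+09 = 4.987e+06 s⁻¹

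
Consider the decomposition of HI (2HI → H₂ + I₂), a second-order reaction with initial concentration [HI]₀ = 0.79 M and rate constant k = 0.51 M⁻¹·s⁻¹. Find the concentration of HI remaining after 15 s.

0.1122 M

Step 1: For a second-order reaction: 1/[HI] = 1/[HI]₀ + kt
Step 2: 1/[HI] = 1/0.79 + 0.51 × 15
Step 3: 1/[HI] = 1.266 + 7.65 = 8.916
Step 4: [HI] = 1/8.916 = 0.1122 M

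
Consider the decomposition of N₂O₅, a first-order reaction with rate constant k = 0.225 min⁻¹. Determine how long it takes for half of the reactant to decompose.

3.081 min

Step 1: For a first-order reaction, t₁/₂ = ln(2)/k
Step 2: t₁/₂ = ln(2)/0.225
Step 3: t₁/₂ = 0.6931/0.225 = 3.081 min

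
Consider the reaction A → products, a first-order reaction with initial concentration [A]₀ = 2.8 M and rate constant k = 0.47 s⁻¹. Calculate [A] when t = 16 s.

0.001518 M

Step 1: For a first-order reaction: [A] = [A]₀ × e^(-kt)
Step 2: [A] = 2.8 × e^(-0.47 × 16)
Step 3: [A] = 2.8 × e^(-7.52)
Step 4: [A] = 2.8 × 0.000542133 = 0.001518 M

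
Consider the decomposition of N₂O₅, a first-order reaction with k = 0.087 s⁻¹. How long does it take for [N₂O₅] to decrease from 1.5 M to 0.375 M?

15.93 s

Step 1: For first-order: t = ln([N₂O₅]₀/[N₂O₅])/k
Step 2: t = ln(1.5/0.375)/0.087
Step 3: t = ln(4)/0.087
Step 4: t = 1.386/0.087 = 15.93 s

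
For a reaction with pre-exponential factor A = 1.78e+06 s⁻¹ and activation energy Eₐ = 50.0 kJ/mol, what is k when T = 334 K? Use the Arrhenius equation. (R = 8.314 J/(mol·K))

2.70e-02 s⁻¹

Step 1: Use the Arrhenius equation: k = A × exp(-Eₐ/RT)
Step 2: Convert Eₐ to J/mol: 50.0 kJ/mol = 50000 J/mol
Step 3: Calculate the exponent: -Eₐ/(RT) = -50000/(8.314 × 334) = -18.00585
Step 4: k = 1.78e+06 × exp(-18.00585)
Step 5: k = 1.78e+06 × 1.51411e-08 = 2.6951e-02 s⁻¹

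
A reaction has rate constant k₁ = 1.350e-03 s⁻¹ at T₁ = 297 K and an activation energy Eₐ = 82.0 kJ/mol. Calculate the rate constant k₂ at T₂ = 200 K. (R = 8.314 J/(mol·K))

1.366e-10 s⁻¹

Step 1: Use the two-temperature Arrhenius form: ln(k₂/k₁) = -Eₐ/R × (1/T₂ - 1/T₁)
Step 2: Convert Eₐ to J/mol: 82.0 kJ/mol = 82000 J/mol
Step 3: 1/T₂ - 1/T₁ = 1/200 - 1/297 = 1.632997e-03 K⁻¹
Step 4: ln(k₂/k₁) = -82000/8.314 × 1.632997e-03 = -16.10606
Step 5: k₂ = k₁ × exp(-16.10606) = 1.350e-03 × 1.01211e-07 = 1.366e-10 s⁻¹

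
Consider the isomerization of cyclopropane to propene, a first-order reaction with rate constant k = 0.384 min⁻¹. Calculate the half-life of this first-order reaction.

1.805 min

Step 1: For a first-order reaction, t₁/₂ = ln(2)/k
Step 2: t₁/₂ = ln(2)/0.384
Step 3: t₁/₂ = 0.6931/0.384 = 1.805 min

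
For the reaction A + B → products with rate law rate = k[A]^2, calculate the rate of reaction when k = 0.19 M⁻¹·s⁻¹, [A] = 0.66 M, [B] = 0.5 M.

0.08276 M/s

Step 1: The rate law is rate = k[A]^2
Step 2: Note that the rate does not depend on [B] (zero order in B).
Step 3: rate = 0.19 × (0.66)^2 = 0.082764 M/s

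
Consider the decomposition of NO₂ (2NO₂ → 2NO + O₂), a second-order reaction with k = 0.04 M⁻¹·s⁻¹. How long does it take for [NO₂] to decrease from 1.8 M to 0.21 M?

105.2 s

Step 1: For second-order: t = (1/[NO₂] - 1/[NO₂]₀)/k
Step 2: t = (1/0.21 - 1/1.8)/0.04
Step 3: t = (4.762 - 0.5556)/0.04
Step 4: t = 4.206/0.04 = 105.2 s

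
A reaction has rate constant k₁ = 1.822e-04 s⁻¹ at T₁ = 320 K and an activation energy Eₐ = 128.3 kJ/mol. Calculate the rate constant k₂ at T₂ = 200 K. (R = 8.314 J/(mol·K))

4.948e-17 s⁻¹

Step 1: Use the two-temperature Arrhenius form: ln(k₂/k₁) = -Eₐ/R × (1/T₂ - 1/T₁)
Step 2: Convert Eₐ to J/mol: 128.3 kJ/mol = 128300 J/mol
Step 3: 1/T₂ - 1/T₁ = 1/200 - 1/320 = 1.875000e-03 K⁻¹
Step 4: ln(k₂/k₁) = -128300/8.314 × 1.875000e-03 = -28.93463
Step 5: k₂ = k₁ × exp(-28.93463) = 1.822e-04 × 2.71550e-13 = 4.948e-17 s⁻¹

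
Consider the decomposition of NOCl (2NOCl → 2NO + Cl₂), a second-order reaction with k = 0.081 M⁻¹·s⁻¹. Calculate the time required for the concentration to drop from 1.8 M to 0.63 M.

12.74 s

Step 1: For second-order: t = (1/[NOCl] - 1/[NOCl]₀)/k
Step 2: t = (1/0.63 - 1/1.8)/0.081
Step 3: t = (1.587 - 0.5556)/0.081
Step 4: t = 1.032/0.081 = 12.74 s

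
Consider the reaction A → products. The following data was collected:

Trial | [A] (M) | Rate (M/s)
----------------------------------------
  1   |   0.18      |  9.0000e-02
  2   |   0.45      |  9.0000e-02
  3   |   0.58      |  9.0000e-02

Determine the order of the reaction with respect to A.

zeroth order (0)

Step 1: Compare trials - when concentration changes, rate stays constant.
Step 2: rate₂/rate₁ = 9.0000e-02/9.0000e-02 = 1
Step 3: [A]₂/[A]₁ = 0.45/0.18 = 2.5
Step 4: Since rate ratio ≈ (conc ratio)^0, the reaction is zeroth order.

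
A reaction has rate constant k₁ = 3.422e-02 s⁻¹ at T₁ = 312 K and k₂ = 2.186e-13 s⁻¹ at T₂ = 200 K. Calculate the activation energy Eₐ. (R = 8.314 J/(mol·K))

119.4 kJ/mol

Step 1: Use the two-temperature Arrhenius form: ln(k₂/k₁) = -Eₐ/R × (1/T₂ - 1/T₁)
Step 2: ln(k₂/k₁) = ln(2.186e-13/3.422e-02) = ln(6.38808e-12) = -25.7766
Step 3: 1/T₂ - 1/T₁ = 1/200 - 1/312 = 1.794872e-03 K⁻¹
Step 4: Eₐ = -R × ln(k₂/k₁) / (1/T₂ - 1/T₁) = -8.314 × -25.7766 / 1.794872e-03
Step 5: Eₐ = 1.1940e+05 J/mol = 119.4 kJ/mol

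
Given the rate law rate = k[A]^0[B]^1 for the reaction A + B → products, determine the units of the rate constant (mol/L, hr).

hr⁻¹

Step 1: Overall order = 0 + 1 = 1.
Step 2: rate has units mol/L·hr⁻¹; [A]^0[B]^1 has units (mol/L)^1.
Step 3: k = rate/([A]^0[B]^1), so units of k = (mol/L)^(1-1)·hr⁻¹ = hr⁻¹.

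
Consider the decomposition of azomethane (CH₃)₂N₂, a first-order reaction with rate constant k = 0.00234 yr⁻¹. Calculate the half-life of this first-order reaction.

296.2 yr

Step 1: For a first-order reaction, t₁/₂ = ln(2)/k
Step 2: t₁/₂ = ln(2)/0.00234
Step 3: t₁/₂ = 0.6931/0.00234 = 296.2 yr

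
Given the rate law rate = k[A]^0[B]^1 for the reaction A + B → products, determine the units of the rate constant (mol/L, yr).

yr⁻¹

Step 1: Overall order = 0 + 1 = 1.
Step 2: rate has units mol/L·yr⁻¹; [A]^0[B]^1 has units (mol/L)^1.
Step 3: k = rate/([A]^0[B]^1), so units of k = (mol/L)^(1-1)·yr⁻¹ = yr⁻¹.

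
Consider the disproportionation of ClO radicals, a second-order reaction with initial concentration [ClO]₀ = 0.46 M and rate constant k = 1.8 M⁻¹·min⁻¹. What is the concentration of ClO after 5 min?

0.08949 M

Step 1: For a second-order reaction: 1/[ClO] = 1/[ClO]₀ + kt
Step 2: 1/[ClO] = 1/0.46 + 1.8 × 5
Step 3: 1/[ClO] = 2.174 + 9 = 11.17
Step 4: [ClO] = 1/11.17 = 0.08949 M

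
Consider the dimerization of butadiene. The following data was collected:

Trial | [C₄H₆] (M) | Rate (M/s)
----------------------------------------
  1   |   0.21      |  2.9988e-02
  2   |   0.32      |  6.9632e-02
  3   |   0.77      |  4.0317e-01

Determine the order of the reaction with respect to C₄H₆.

second order (2)

Step 1: Compare trials to find order n where rate₂/rate₁ = ([C₄H₆]₂/[C₄H₆]₁)^n
Step 2: rate₂/rate₁ = 6.9632e-02/2.9988e-02 = 2.322
Step 3: [C₄H₆]₂/[C₄H₆]₁ = 0.32/0.21 = 1.524
Step 4: n = ln(2.322)/ln(1.524) = 2.00 ≈ 2
Step 5: The reaction is second order in C₄H₆.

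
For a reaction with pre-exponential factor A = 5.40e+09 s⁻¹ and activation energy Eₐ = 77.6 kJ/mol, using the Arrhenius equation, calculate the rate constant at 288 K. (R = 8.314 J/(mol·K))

4.55e-05 s⁻¹

Step 1: Use the Arrhenius equation: k = A × exp(-Eₐ/RT)
Step 2: Convert Eₐ to J/mol: 77.6 kJ/mol = 77600 J/mol
Step 3: Calculate the exponent: -Eₐ/(RT) = -77600/(8.314 × 288) = -32.40852
Step 4: k = 5.40e+09 × exp(-32.40852)
Step 5: k = 5.40e+09 × 8.41702e-15 = 4.5452e-05 s⁻¹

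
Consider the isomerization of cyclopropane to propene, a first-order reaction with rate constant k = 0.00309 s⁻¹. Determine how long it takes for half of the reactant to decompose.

224.3 s

Step 1: For a first-order reaction, t₁/₂ = ln(2)/k
Step 2: t₁/₂ = ln(2)/0.00309
Step 3: t₁/₂ = 0.6931/0.00309 = 224.3 s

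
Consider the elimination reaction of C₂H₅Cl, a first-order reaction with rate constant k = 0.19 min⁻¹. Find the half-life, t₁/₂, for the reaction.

3.648 min

Step 1: For a first-order reaction, t₁/₂ = ln(2)/k
Step 2: t₁/₂ = ln(2)/0.19
Step 3: t₁/₂ = 0.6931/0.19 = 3.648 min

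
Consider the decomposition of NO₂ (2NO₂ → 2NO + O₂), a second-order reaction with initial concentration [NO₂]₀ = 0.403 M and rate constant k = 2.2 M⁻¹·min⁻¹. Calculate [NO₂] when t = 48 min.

0.009252 M

Step 1: For a second-order reaction: 1/[NO₂] = 1/[NO₂]₀ + kt
Step 2: 1/[NO₂] = 1/0.403 + 2.2 × 48
Step 3: 1/[NO₂] = 2.481 + 105.6 = 108.1
Step 4: [NO₂] = 1/108.1 = 0.009252 M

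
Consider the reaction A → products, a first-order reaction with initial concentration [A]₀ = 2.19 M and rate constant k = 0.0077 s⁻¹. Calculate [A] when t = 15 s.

1.951 M

Step 1: For a first-order reaction: [A] = [A]₀ × e^(-kt)
Step 2: [A] = 2.19 × e^(-0.0077 × 15)
Step 3: [A] = 2.19 × e^(-0.1155)
Step 4: [A] = 2.19 × 0.890921 = 1.951 M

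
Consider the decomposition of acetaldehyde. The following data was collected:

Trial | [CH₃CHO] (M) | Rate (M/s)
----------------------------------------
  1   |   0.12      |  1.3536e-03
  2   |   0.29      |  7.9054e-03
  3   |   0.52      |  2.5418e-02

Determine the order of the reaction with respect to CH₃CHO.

second order (2)

Step 1: Compare trials to find order n where rate₂/rate₁ = ([CH₃CHO]₂/[CH₃CHO]₁)^n
Step 2: rate₂/rate₁ = 7.9054e-03/1.3536e-03 = 5.84
Step 3: [CH₃CHO]₂/[CH₃CHO]₁ = 0.29/0.12 = 2.417
Step 4: n = ln(5.84)/ln(2.417) = 2.00 ≈ 2
Step 5: The reaction is second order in CH₃CHO.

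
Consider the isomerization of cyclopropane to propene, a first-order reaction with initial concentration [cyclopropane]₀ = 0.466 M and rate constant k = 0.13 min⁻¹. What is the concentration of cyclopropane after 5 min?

0.2433 M

Step 1: For a first-order reaction: [cyclopropane] = [cyclopropane]₀ × e^(-kt)
Step 2: [cyclopropane] = 0.466 × e^(-0.13 × 5)
Step 3: [cyclopropane] = 0.466 × e^(-0.65)
Step 4: [cyclopropane] = 0.466 × 0.522046 = 0.2433 M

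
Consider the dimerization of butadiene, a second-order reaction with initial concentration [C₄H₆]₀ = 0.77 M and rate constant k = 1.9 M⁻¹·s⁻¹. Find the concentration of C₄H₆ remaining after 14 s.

0.03584 M

Step 1: For a second-order reaction: 1/[C₄H₆] = 1/[C₄H₆]₀ + kt
Step 2: 1/[C₄H₆] = 1/0.77 + 1.9 × 14
Step 3: 1/[C₄H₆] = 1.299 + 26.6 = 27.9
Step 4: [C₄H₆] = 1/27.9 = 0.03584 M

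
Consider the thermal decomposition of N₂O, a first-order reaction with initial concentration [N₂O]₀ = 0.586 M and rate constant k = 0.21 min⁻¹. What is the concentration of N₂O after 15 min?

0.02511 M

Step 1: For a first-order reaction: [N₂O] = [N₂O]₀ × e^(-kt)
Step 2: [N₂O] = 0.586 × e^(-0.21 × 15)
Step 3: [N₂O] = 0.586 × e^(-3.15)
Step 4: [N₂O] = 0.586 × 0.0428521 = 0.02511 M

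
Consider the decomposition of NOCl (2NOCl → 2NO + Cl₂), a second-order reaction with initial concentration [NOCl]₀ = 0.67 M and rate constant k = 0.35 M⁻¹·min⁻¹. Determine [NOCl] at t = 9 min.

0.2154 M

Step 1: For a second-order reaction: 1/[NOCl] = 1/[NOCl]₀ + kt
Step 2: 1/[NOCl] = 1/0.67 + 0.35 × 9
Step 3: 1/[NOCl] = 1.493 + 3.15 = 4.643
Step 4: [NOCl] = 1/4.643 = 0.2154 M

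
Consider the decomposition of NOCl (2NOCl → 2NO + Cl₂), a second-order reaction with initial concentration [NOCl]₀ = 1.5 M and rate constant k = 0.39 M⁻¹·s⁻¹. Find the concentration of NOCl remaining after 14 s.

0.1632 M

Step 1: For a second-order reaction: 1/[NOCl] = 1/[NOCl]₀ + kt
Step 2: 1/[NOCl] = 1/1.5 + 0.39 × 14
Step 3: 1/[NOCl] = 0.6667 + 5.46 = 6.127
Step 4: [NOCl] = 1/6.127 = 0.1632 M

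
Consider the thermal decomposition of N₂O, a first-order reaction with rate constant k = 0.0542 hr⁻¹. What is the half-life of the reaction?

12.79 hr

Step 1: For a first-order reaction, t₁/₂ = ln(2)/k
Step 2: t₁/₂ = ln(2)/0.0542
Step 3: t₁/₂ = 0.6931/0.0542 = 12.79 hr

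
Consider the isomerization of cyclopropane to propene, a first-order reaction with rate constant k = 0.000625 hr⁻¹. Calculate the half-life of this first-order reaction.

1109 hr

Step 1: For a first-order reaction, t₁/₂ = ln(2)/k
Step 2: t₁/₂ = ln(2)/0.000625
Step 3: t₁/₂ = 0.6931/0.000625 = 1109 hr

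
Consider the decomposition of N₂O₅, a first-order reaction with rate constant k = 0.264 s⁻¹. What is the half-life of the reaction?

2.626 s

Step 1: For a first-order reaction, t₁/₂ = ln(2)/k
Step 2: t₁/₂ = ln(2)/0.264
Step 3: t₁/₂ = 0.6931/0.264 = 2.626 s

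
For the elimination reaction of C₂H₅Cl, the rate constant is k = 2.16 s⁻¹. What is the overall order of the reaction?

first order (1)

Step 1: The units of k for an nth-order reaction are (concentration)^(1-n)·(time)⁻¹.
Step 2: Here k has units s⁻¹, so the concentration exponent is 0.
Step 3: 1 - n = 0 ⇒ n = 1. The reaction is first order.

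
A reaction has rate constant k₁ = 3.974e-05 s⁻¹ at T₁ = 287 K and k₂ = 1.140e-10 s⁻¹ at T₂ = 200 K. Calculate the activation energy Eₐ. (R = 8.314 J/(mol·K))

70.0 kJ/mol

Step 1: Use the two-temperature Arrhenius form: ln(k₂/k₁) = -Eₐ/R × (1/T₂ - 1/T₁)
Step 2: ln(k₂/k₁) = ln(1.140e-10/3.974e-05) = ln(2.86865e-06) = -12.7617
Step 3: 1/T₂ - 1/T₁ = 1/200 - 1/287 = 1.515679e-03 K⁻¹
Step 4: Eₐ = -R × ln(k₂/k₁) / (1/T₂ - 1/T₁) = -8.314 × -12.7617 / 1.515679e-03
Step 5: Eₐ = 7.0002e+04 J/mol = 70.0 kJ/mol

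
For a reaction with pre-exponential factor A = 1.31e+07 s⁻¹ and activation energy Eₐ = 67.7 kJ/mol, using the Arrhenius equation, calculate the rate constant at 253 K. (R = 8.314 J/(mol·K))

1.38e-07 s⁻¹

Step 1: Use the Arrhenius equation: k = A × exp(-Eₐ/RT)
Step 2: Convert Eₐ to J/mol: 67.7 kJ/mol = 67700 J/mol
Step 3: Calculate the exponent: -Eₐ/(RT) = -67700/(8.314 × 253) = -32.18534
Step 4: k = 1.31e+07 × exp(-32.18534)
Step 5: k = 1.31e+07 × 1.05217e-14 = 1.3783e-07 s⁻¹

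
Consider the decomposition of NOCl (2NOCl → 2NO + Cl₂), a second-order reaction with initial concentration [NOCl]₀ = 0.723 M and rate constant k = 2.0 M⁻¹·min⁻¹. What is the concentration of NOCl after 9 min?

0.05159 M

Step 1: For a second-order reaction: 1/[NOCl] = 1/[NOCl]₀ + kt
Step 2: 1/[NOCl] = 1/0.723 + 2.0 × 9
Step 3: 1/[NOCl] = 1.383 + 18 = 19.38
Step 4: [NOCl] = 1/19.38 = 0.05159 M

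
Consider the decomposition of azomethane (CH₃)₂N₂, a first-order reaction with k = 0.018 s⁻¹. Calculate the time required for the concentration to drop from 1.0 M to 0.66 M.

23.08 s

Step 1: For first-order: t = ln([azomethane]₀/[azomethane])/k
Step 2: t = ln(1.0/0.66)/0.018
Step 3: t = ln(1.515)/0.018
Step 4: t = 0.4155/0.018 = 23.08 s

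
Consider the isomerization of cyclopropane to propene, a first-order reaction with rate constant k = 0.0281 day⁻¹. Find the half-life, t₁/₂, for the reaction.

24.67 day

Step 1: For a first-order reaction, t₁/₂ = ln(2)/k
Step 2: t₁/₂ = ln(2)/0.0281
Step 3: t₁/₂ = 0.6931/0.0281 = 24.67 day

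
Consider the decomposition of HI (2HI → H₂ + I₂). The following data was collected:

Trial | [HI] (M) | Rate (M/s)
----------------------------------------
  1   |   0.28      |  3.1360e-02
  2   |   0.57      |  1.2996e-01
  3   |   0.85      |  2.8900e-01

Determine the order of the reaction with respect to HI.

second order (2)

Step 1: Compare trials to find order n where rate₂/rate₁ = ([HI]₂/[HI]₁)^n
Step 2: rate₂/rate₁ = 1.2996e-01/3.1360e-02 = 4.144
Step 3: [HI]₂/[HI]₁ = 0.57/0.28 = 2.036
Step 4: n = ln(4.144)/ln(2.036) = 2.00 ≈ 2
Step 5: The reaction is second order in HI.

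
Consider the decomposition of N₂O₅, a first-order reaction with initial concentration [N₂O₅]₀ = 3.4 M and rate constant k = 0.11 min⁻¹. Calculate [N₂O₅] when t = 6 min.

1.757 M

Step 1: For a first-order reaction: [N₂O₅] = [N₂O₅]₀ × e^(-kt)
Step 2: [N₂O₅] = 3.4 × e^(-0.11 × 6)
Step 3: [N₂O₅] = 3.4 × e^(-0.66)
Step 4: [N₂O₅] = 3.4 × 0.516851 = 1.757 M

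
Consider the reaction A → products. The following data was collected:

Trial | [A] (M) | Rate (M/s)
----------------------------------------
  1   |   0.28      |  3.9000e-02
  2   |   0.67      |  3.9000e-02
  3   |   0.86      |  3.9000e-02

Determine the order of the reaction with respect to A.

zeroth order (0)

Step 1: Compare trials - when concentration changes, rate stays constant.
Step 2: rate₂/rate₁ = 3.9000e-02/3.9000e-02 = 1
Step 3: [A]₂/[A]₁ = 0.67/0.28 = 2.393
Step 4: Since rate ratio ≈ (conc ratio)^0, the reaction is zeroth order.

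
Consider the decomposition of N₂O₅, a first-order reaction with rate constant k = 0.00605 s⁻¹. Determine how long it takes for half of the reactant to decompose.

114.6 s

Step 1: For a first-order reaction, t₁/₂ = ln(2)/k
Step 2: t₁/₂ = ln(2)/0.00605
Step 3: t₁/₂ = 0.6931/0.00605 = 114.6 s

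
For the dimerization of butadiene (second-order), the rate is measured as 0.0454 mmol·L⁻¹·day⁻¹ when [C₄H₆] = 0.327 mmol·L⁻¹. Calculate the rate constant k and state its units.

0.4246 (mmol·L⁻¹)⁻¹·day⁻¹

Step 1: rate = k[C₄H₆]^2, so k = rate / [C₄H₆]^2.
Step 2: k = 0.0454 / (0.327)^2 = 0.0454 / 0.1069.
Step 3: k = 0.4246 (mmol·L⁻¹)⁻¹·day⁻¹.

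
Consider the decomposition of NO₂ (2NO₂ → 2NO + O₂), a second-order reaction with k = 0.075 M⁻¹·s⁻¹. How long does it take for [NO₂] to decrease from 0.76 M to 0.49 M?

9.667 s

Step 1: For second-order: t = (1/[NO₂] - 1/[NO₂]₀)/k
Step 2: t = (1/0.49 - 1/0.76)/0.075
Step 3: t = (2.041 - 1.316)/0.075
Step 4: t = 0.725/0.075 = 9.667 s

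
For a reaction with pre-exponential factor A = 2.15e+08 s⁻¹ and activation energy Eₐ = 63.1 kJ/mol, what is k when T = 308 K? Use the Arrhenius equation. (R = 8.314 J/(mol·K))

4.27e-03 s⁻¹

Step 1: Use the Arrhenius equation: k = A × exp(-Eₐ/RT)
Step 2: Convert Eₐ to J/mol: 63.1 kJ/mol = 63100 J/mol
Step 3: Calculate the exponent: -Eₐ/(RT) = -63100/(8.314 × 308) = -24.64158
Step 4: k = 2.15e+08 × exp(-24.64158)
Step 5: k = 2.15e+08 × 1.98746e-11 = 4.2730e-03 s⁻¹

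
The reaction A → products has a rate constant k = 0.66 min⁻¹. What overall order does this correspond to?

first order (1)

Step 1: The units of k for an nth-order reaction are (concentration)^(1-n)·(time)⁻¹.
Step 2: Here k has units min⁻¹, so the concentration exponent is 0.
Step 3: 1 - n = 0 ⇒ n = 1. The reaction is first order.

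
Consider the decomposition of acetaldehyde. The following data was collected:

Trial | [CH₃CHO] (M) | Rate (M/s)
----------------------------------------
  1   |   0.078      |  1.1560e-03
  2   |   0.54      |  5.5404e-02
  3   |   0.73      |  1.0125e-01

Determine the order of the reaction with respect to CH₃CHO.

second order (2)

Step 1: Compare trials to find order n where rate₂/rate₁ = ([CH₃CHO]₂/[CH₃CHO]₁)^n
Step 2: rate₂/rate₁ = 5.5404e-02/1.1560e-03 = 47.93
Step 3: [CH₃CHO]₂/[CH₃CHO]₁ = 0.54/0.078 = 6.923
Step 4: n = ln(47.93)/ln(6.923) = 2.00 ≈ 2
Step 5: The reaction is second order in CH₃CHO.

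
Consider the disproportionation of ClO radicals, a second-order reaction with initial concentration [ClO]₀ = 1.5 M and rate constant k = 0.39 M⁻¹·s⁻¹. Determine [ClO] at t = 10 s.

0.219 M

Step 1: For a second-order reaction: 1/[ClO] = 1/[ClO]₀ + kt
Step 2: 1/[ClO] = 1/1.5 + 0.39 × 10
Step 3: 1/[ClO] = 0.6667 + 3.9 = 4.567
Step 4: [ClO] = 1/4.567 = 0.219 M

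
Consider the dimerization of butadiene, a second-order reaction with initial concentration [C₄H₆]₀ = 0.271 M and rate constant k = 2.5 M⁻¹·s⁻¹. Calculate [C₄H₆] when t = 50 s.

0.007771 M

Step 1: For a second-order reaction: 1/[C₄H₆] = 1/[C₄H₆]₀ + kt
Step 2: 1/[C₄H₆] = 1/0.271 + 2.5 × 50
Step 3: 1/[C₄H₆] = 3.69 + 125 = 128.7
Step 4: [C₄H₆] = 1/128.7 = 0.007771 M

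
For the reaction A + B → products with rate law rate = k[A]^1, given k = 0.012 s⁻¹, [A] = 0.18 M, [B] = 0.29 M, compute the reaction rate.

0.00216 M/s

Step 1: The rate law is rate = k[A]^1
Step 2: Note that the rate does not depend on [B] (zero order in B).
Step 3: rate = 0.012 × (0.18)^1 = 0.00216 M/s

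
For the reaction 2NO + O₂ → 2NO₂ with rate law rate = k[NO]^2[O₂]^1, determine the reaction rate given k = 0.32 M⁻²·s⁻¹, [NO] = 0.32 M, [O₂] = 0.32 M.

0.01049 M/s

Step 1: The rate law is rate = k[NO]^2[O₂]^1
Step 2: Substitute: rate = 0.32 × (0.32)^2 × (0.32)^1
Step 3: rate = 0.32 × 0.1024 × 0.32 = 0.0104858 M/s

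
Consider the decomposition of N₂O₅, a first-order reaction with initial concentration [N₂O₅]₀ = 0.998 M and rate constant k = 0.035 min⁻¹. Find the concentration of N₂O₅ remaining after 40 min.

0.2461 M

Step 1: For a first-order reaction: [N₂O₅] = [N₂O₅]₀ × e^(-kt)
Step 2: [N₂O₅] = 0.998 × e^(-0.035 × 40)
Step 3: [N₂O₅] = 0.998 × e^(-1.4)
Step 4: [N₂O₅] = 0.998 × 0.246597 = 0.2461 M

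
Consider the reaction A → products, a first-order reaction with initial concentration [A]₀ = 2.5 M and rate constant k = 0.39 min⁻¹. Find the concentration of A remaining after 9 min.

0.07474 M

Step 1: For a first-order reaction: [A] = [A]₀ × e^(-kt)
Step 2: [A] = 2.5 × e^(-0.39 × 9)
Step 3: [A] = 2.5 × e^(-3.51)
Step 4: [A] = 2.5 × 0.0298969 = 0.07474 M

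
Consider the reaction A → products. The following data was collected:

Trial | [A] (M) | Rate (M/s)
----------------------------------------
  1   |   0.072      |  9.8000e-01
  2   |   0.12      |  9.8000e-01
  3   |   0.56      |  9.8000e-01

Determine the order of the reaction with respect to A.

zeroth order (0)

Step 1: Compare trials - when concentration changes, rate stays constant.
Step 2: rate₂/rate₁ = 9.8000e-01/9.8000e-01 = 1
Step 3: [A]₂/[A]₁ = 0.12/0.072 = 1.667
Step 4: Since rate ratio ≈ (conc ratio)^0, the reaction is zeroth order.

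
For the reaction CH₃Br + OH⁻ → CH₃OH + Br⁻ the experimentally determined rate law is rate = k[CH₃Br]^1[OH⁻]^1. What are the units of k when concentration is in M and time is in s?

M⁻¹·s⁻¹

Step 1: Overall order = 1 + 1 = 2.
Step 2: rate has units M·s⁻¹; [CH₃Br]^1[OH⁻]^1 has units M^2.
Step 3: k = rate/([CH₃Br]^1[OH⁻]^1), so units of k = M^(1-2)·s⁻¹ = M⁻¹·s⁻¹.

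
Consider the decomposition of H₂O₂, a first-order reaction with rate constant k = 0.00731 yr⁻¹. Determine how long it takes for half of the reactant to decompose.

94.82 yr

Step 1: For a first-order reaction, t₁/₂ = ln(2)/k
Step 2: t₁/₂ = ln(2)/0.00731
Step 3: t₁/₂ = 0.6931/0.00731 = 94.82 yr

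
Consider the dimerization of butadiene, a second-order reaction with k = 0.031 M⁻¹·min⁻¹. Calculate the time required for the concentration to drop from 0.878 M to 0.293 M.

73.36 min

Step 1: For second-order: t = (1/[C₄H₆] - 1/[C₄H₆]₀)/k
Step 2: t = (1/0.293 - 1/0.878)/0.031
Step 3: t = (3.413 - 1.139)/0.031
Step 4: t = 2.274/0.031 = 73.36 min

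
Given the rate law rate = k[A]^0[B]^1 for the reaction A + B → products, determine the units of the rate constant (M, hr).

hr⁻¹

Step 1: Overall order = 0 + 1 = 1.
Step 2: rate has units M·hr⁻¹; [A]^0[B]^1 has units M^1.
Step 3: k = rate/([A]^0[B]^1), so units of k = M^(1-1)·hr⁻¹ = hr⁻¹.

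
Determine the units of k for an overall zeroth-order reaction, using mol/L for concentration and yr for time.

mol/L·yr⁻¹

Step 1: For overall order n, rate = k × (concentration)^n.
Step 2: Rate has units mol/L·yr⁻¹; concentration term has units (mol/L)^0.
Step 3: k = rate / (concentration)^n, so units of k = (mol/L)^(1-0)·yr⁻¹ = mol/L·yr⁻¹.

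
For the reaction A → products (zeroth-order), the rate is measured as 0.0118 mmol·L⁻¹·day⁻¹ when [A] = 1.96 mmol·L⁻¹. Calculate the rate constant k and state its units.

0.0118 mmol·L⁻¹·day⁻¹

Step 1: For a zeroth-order reaction, rate = k (independent of concentration).
Step 2: k = rate = 0.0118 mmol·L⁻¹·day⁻¹.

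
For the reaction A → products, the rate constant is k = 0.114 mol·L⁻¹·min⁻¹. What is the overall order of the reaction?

zeroth order (0)

Step 1: The units of k for an nth-order reaction are (concentration)^(1-n)·(time)⁻¹.
Step 2: Here k has units mol·L⁻¹·min⁻¹, so the concentration exponent is 1.
Step 3: 1 - n = 1 ⇒ n = 0. The reaction is zeroth order.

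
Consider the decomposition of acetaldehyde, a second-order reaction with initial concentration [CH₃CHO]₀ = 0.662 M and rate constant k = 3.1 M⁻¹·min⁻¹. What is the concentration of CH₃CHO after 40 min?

0.007967 M

Step 1: For a second-order reaction: 1/[CH₃CHO] = 1/[CH₃CHO]₀ + kt
Step 2: 1/[CH₃CHO] = 1/0.662 + 3.1 × 40
Step 3: 1/[CH₃CHO] = 1.511 + 124 = 125.5
Step 4: [CH₃CHO] = 1/125.5 = 0.007967 M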